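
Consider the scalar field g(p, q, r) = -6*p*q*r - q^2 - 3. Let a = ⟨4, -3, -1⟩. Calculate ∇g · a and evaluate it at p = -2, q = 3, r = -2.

198

∂g/∂p = -6*q*r
∂g/∂q = -6*p*r - 2*q
∂g/∂r = -6*p*q
∇g at (-2, 3, -2) = (36, -30, 36)
∇g · a = (36)(4) + (-30)(-3) + (36)(-1) = 198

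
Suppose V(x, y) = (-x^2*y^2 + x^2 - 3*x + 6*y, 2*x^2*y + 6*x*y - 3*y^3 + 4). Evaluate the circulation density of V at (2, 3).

∂V₂/∂x = 4*x*y + 6*y
∂V₁/∂y = -2*x^2*y + 6
Scalar curl = 2*x^2*y + 4*x*y + 6*y - 6
At (2, 3): 60.

60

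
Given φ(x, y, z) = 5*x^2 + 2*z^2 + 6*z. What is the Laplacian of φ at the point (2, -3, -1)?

14

∂²φ/∂x² = 10
∂²φ/∂y² = 0
∂²φ/∂z² = 4
∇²φ = 14
At (2, -3, -1): 14.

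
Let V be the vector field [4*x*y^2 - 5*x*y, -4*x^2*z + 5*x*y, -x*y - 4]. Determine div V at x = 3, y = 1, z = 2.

∂V₁/∂x = 4*y^2 - 5*y
∂V₂/∂y = 5*x
∂V₃/∂z = 0
∇·V = 5*x + 4*y^2 - 5*y
At (3, 1, 2): 14.

14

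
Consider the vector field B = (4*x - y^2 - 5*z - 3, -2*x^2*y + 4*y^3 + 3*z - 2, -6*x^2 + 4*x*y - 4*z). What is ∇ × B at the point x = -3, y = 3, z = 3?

(∇×B)₁ = ∂B₃/∂y − ∂B₂/∂z = 4*x - 3
(∇×B)₂ = ∂B₁/∂z − ∂B₃/∂x = 12*x - 4*y - 5
(∇×B)₃ = ∂B₂/∂x − ∂B₁/∂y = -4*x*y + 2*y
∇×B = (4*x - 3, 12*x - 4*y - 5, -4*x*y + 2*y)
At (-3, 3, 3): (-15, -53, 42).

(-15, -53, 42)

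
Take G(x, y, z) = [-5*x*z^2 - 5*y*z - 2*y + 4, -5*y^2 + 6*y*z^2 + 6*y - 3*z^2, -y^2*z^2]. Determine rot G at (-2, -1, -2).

(-28, -35, -8)

(∇×G)₁ = ∂G₃/∂y − ∂G₂/∂z = -2*y*z^2 - 12*y*z + 6*z
(∇×G)₂ = ∂G₁/∂z − ∂G₃/∂x = -10*x*z - 5*y
(∇×G)₃ = ∂G₂/∂x − ∂G₁/∂y = 5*z + 2
∇×G = (-2*y*z^2 - 12*y*z + 6*z, -10*x*z - 5*y, 5*z + 2)
At (-2, -1, -2): (-28, -35, -8).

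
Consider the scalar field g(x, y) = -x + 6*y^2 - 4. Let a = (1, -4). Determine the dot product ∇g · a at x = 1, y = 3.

-145

∂g/∂x = -1
∂g/∂y = 12*y
∇g at (1, 3) = (-1, 36)
∇g · a = (-1)(1) + (36)(-4) = -145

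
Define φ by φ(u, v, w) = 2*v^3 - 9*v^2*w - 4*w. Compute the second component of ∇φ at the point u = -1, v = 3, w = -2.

162

(∇φ)_2 = ∂φ/∂v = 6*v^2 - 18*v*w
At (-1, 3, -2): 162.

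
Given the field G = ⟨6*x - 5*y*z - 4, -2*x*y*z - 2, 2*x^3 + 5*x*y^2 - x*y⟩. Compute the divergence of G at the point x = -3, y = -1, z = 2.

18

∂G₁/∂x = 6
∂G₂/∂y = -2*x*z
∂G₃/∂z = 0
∇·G = -2*x*z + 6
At (-3, -1, 2): 18.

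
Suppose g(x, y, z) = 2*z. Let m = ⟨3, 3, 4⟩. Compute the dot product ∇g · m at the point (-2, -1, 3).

∂g/∂x = 0
∂g/∂y = 0
∂g/∂z = 2
∇g at (-2, -1, 3) = (0, 0, 2)
∇g · m = (0)(3) + (0)(3) + (2)(4) = 8

8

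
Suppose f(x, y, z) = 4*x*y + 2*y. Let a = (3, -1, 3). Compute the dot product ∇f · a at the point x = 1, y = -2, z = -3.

∂f/∂x = 4*y
∂f/∂y = 4*x + 2
∂f/∂z = 0
∇f at (1, -2, -3) = (-8, 6, 0)
∇f · a = (-8)(3) + (6)(-1) + (0)(3) = -30

-30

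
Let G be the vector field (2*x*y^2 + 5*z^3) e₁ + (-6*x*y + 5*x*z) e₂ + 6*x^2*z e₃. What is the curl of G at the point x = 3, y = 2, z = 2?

(∇×G)₁ = ∂G₃/∂y − ∂G₂/∂z = -5*x
(∇×G)₂ = ∂G₁/∂z − ∂G₃/∂x = -12*x*z + 15*z^2
(∇×G)₃ = ∂G₂/∂x − ∂G₁/∂y = -4*x*y - 6*y + 5*z
∇×G = (-5*x, -12*x*z + 15*z^2, -4*x*y - 6*y + 5*z)
At (3, 2, 2): (-15, -12, -26).

(-15, -12, -26)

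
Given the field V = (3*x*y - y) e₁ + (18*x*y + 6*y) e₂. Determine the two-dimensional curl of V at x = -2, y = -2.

-29

∂V₂/∂x = 18*y
∂V₁/∂y = 3*x - 1
Scalar curl = -3*x + 18*y + 1
At (-2, -2): -29.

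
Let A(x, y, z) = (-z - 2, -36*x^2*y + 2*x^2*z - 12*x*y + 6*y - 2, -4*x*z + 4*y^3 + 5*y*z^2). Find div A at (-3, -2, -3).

-210

∂A₁/∂x = 0
∂A₂/∂y = -36*x^2 - 12*x + 6
∂A₃/∂z = -4*x + 10*y*z
∇·A = -36*x^2 - 16*x + 10*y*z + 6
At (-3, -2, -3): -210.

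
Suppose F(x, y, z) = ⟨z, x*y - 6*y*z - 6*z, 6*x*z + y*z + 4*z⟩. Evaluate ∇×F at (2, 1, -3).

(9, 19, 1)

(∇×F)₁ = ∂F₃/∂y − ∂F₂/∂z = 6*y + z + 6
(∇×F)₂ = ∂F₁/∂z − ∂F₃/∂x = -6*z + 1
(∇×F)₃ = ∂F₂/∂x − ∂F₁/∂y = y
∇×F = (6*y + z + 6, -6*z + 1, y)
At (2, 1, -3): (9, 19, 1).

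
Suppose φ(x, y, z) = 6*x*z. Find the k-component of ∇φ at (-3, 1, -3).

-18

(∇φ)_3 = ∂φ/∂z = 6*x
At (-3, 1, -3): -18.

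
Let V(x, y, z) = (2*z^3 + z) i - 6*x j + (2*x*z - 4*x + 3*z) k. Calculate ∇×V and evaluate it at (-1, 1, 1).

(∇×V)₁ = ∂V₃/∂y − ∂V₂/∂z = 0
(∇×V)₂ = ∂V₁/∂z − ∂V₃/∂x = 6*z^2 - 2*z + 5
(∇×V)₃ = ∂V₂/∂x − ∂V₁/∂y = -6
∇×V = (0, 6*z^2 - 2*z + 5, -6)
At (-1, 1, 1): (0, 9, -6).

(0, 9, -6)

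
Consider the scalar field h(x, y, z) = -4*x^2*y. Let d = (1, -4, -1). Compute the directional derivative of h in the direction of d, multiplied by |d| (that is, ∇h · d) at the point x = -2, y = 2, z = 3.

96

∂h/∂x = -8*x*y
∂h/∂y = -4*x^2
∂h/∂z = 0
∇h at (-2, 2, 3) = (32, -16, 0)
∇h · d = (32)(1) + (-16)(-4) + (0)(-1) = 96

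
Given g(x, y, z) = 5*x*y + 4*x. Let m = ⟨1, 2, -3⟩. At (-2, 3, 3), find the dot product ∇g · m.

-1

∂g/∂x = 5*y + 4
∂g/∂y = 5*x
∂g/∂z = 0
∇g at (-2, 3, 3) = (19, -10, 0)
∇g · m = (19)(1) + (-10)(2) + (0)(-3) = -1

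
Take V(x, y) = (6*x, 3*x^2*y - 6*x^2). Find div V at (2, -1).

∂V₁/∂x = 6
∂V₂/∂y = 3*x^2
∇·V = 3*x^2 + 6
At (2, -1): 18.

18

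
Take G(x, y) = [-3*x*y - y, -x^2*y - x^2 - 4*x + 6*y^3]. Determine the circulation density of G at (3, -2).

12

∂G₂/∂x = -2*x*y - 2*x - 4
∂G₁/∂y = -3*x - 1
Scalar curl = -2*x*y + x - 3
At (3, -2): 12.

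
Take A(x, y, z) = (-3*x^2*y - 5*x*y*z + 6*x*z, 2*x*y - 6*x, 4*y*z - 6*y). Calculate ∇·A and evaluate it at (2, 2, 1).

-16

∂A₁/∂x = -6*x*y - 5*y*z + 6*z
∂A₂/∂y = 2*x
∂A₃/∂z = 4*y
∇·A = -6*x*y + 2*x - 5*y*z + 4*y + 6*z
At (2, 2, 1): -16.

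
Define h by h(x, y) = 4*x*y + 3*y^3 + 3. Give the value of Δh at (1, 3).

54

∂²h/∂x² = 0
∂²h/∂y² = 18*y
∇²h = 18*y
At (1, 3): 54.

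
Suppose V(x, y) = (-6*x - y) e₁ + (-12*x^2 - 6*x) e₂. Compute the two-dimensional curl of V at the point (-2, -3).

∂V₂/∂x = -24*x - 6
∂V₁/∂y = -1
Scalar curl = -24*x - 5
At (-2, -3): 43.

43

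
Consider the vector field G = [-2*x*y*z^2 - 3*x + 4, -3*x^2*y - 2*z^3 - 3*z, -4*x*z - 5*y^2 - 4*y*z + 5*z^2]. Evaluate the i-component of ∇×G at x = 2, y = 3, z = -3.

(∇×G)_1 = ∂G₃/∂y − ∂G₂/∂z
= -10*y - 4*z − (-6*z^2 - 3)
= -10*y + 6*z^2 - 4*z + 3
At (2, 3, -3): 39.

39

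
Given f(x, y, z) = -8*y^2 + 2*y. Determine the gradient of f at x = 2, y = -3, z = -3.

∂f/∂x = 0
∂f/∂y = -16*y + 2
∂f/∂z = 0
∇f = (0, -16*y + 2, 0)
At (2, -3, -3): (0, 50, 0).

(0, 50, 0)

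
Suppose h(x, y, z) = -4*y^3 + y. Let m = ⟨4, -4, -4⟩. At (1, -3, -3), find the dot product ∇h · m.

428

∂h/∂x = 0
∂h/∂y = -12*y^2 + 1
∂h/∂z = 0
∇h at (1, -3, -3) = (0, -107, 0)
∇h · m = (0)(4) + (-107)(-4) + (0)(-4) = 428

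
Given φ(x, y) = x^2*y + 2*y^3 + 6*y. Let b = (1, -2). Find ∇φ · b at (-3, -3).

-120

∂φ/∂x = 2*x*y
∂φ/∂y = x^2 + 6*y^2 + 6
∇φ at (-3, -3) = (18, 69)
∇φ · b = (18)(1) + (69)(-2) = -120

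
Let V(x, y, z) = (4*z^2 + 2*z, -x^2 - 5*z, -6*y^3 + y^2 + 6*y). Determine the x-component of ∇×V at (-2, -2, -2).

(∇×V)_1 = ∂V₃/∂y − ∂V₂/∂z
= -18*y^2 + 2*y + 6 − (-5)
= -18*y^2 + 2*y + 11
At (-2, -2, -2): -65.

-65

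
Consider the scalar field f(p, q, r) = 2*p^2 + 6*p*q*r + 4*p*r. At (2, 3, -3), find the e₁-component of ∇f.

(∇f)_1 = ∂f/∂p = 4*p + 6*q*r + 4*r
At (2, 3, -3): -58.

-58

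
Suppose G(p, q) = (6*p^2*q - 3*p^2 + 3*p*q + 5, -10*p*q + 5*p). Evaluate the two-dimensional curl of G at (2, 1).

-35

∂G₂/∂p = -10*q + 5
∂G₁/∂q = 6*p^2 + 3*p
Scalar curl = -6*p^2 - 3*p - 10*q + 5
At (2, 1): -35.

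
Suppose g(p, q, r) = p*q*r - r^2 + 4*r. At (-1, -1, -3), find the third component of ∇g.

11

(∇g)_3 = ∂g/∂r = p*q - 2*r + 4
At (-1, -1, -3): 11.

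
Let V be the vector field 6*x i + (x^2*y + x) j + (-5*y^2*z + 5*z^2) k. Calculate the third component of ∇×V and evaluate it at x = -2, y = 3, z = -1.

-11

(∇×V)_3 = ∂V₂/∂x − ∂V₁/∂y
= 2*x*y + 1 − (0)
= 2*x*y + 1
At (-2, 3, -1): -11.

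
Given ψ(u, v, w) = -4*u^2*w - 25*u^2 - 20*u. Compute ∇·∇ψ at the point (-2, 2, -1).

∂²ψ/∂u² = -2*(4*w + 25)
∂²ψ/∂v² = 0
∂²ψ/∂w² = 0
∇²ψ = -8*w - 50
At (-2, 2, -1): -42.

-42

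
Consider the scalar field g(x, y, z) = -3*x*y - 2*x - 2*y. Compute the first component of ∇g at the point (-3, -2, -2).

4

(∇g)_1 = ∂g/∂x = -3*y - 2
At (-3, -2, -2): 4.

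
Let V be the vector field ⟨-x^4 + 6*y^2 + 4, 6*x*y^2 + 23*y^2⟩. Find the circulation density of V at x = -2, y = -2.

∂V₂/∂x = 6*y^2
∂V₁/∂y = 12*y
Scalar curl = 6*y^2 - 12*y
At (-2, -2): 48.

48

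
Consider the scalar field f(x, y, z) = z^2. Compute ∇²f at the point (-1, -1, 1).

∂²f/∂x² = 0
∂²f/∂y² = 0
∂²f/∂z² = 2
∇²f = 2
At (-1, -1, 1): 2.

2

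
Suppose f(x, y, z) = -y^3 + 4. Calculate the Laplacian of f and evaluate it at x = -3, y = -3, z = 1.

∂²f/∂x² = 0
∂²f/∂y² = -6*y
∂²f/∂z² = 0
∇²f = -6*y
At (-3, -3, 1): 18.

18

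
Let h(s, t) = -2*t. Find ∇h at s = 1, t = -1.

(0, -2)

∂h/∂s = 0
∂h/∂t = -2
∇h = (0, -2)
At (1, -1): (0, -2).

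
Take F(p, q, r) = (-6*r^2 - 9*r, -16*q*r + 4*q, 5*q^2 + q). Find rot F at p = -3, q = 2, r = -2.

(53, 15, 0)

(∇×F)₁ = ∂F₃/∂q − ∂F₂/∂r = 26*q + 1
(∇×F)₂ = ∂F₁/∂r − ∂F₃/∂p = -12*r - 9
(∇×F)₃ = ∂F₂/∂p − ∂F₁/∂q = 0
∇×F = (26*q + 1, -12*r - 9, 0)
At (-3, 2, -2): (53, 15, 0).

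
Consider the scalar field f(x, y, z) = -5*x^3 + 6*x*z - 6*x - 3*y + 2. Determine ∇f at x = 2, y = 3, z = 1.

∂f/∂x = -15*x^2 + 6*z - 6
∂f/∂y = -3
∂f/∂z = 6*x
∇f = (-15*x^2 + 6*z - 6, -3, 6*x)
At (2, 3, 1): (-60, -3, 12).

(-60, -3, 12)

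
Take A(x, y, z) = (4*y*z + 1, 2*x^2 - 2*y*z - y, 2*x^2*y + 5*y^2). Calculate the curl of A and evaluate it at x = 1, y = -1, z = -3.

(∇×A)₁ = ∂A₃/∂y − ∂A₂/∂z = 2*x^2 + 12*y
(∇×A)₂ = ∂A₁/∂z − ∂A₃/∂x = -4*x*y + 4*y
(∇×A)₃ = ∂A₂/∂x − ∂A₁/∂y = 4*x - 4*z
∇×A = (2*x^2 + 12*y, -4*x*y + 4*y, 4*x - 4*z)
At (1, -1, -3): (-10, 0, 16).

(-10, 0, 16)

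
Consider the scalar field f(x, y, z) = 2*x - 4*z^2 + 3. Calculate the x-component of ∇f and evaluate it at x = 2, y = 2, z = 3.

(∇f)_1 = ∂f/∂x = 2
At (2, 2, 3): 2.

2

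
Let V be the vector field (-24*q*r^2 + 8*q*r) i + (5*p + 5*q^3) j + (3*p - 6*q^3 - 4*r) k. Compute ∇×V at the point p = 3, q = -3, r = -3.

(∇×V)₁ = ∂V₃/∂q − ∂V₂/∂r = -18*q^2
(∇×V)₂ = ∂V₁/∂r − ∂V₃/∂p = -48*q*r + 8*q - 3
(∇×V)₃ = ∂V₂/∂p − ∂V₁/∂q = 24*r^2 - 8*r + 5
∇×V = (-18*q^2, -48*q*r + 8*q - 3, 24*r^2 - 8*r + 5)
At (3, -3, -3): (-162, -459, 245).

(-162, -459, 245)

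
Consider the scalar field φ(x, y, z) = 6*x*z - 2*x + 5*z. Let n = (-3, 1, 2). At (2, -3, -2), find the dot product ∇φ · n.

∂φ/∂x = 6*z - 2
∂φ/∂y = 0
∂φ/∂z = 6*x + 5
∇φ at (2, -3, -2) = (-14, 0, 17)
∇φ · n = (-14)(-3) + (0)(1) + (17)(2) = 76

76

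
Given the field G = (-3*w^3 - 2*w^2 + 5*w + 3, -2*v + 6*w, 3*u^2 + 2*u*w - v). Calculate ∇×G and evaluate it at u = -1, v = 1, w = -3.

(∇×G)₁ = ∂G₃/∂v − ∂G₂/∂w = -7
(∇×G)₂ = ∂G₁/∂w − ∂G₃/∂u = -6*u - 9*w^2 - 6*w + 5
(∇×G)₃ = ∂G₂/∂u − ∂G₁/∂v = 0
∇×G = (-7, -6*u - 9*w^2 - 6*w + 5, 0)
At (-1, 1, -3): (-7, -52, 0).

(-7, -52, 0)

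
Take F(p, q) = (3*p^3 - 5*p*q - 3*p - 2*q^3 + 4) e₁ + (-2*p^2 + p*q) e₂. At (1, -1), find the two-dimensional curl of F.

∂F₂/∂p = -4*p + q
∂F₁/∂q = -5*p - 6*q^2
Scalar curl = p + 6*q^2 + q
At (1, -1): 6.

6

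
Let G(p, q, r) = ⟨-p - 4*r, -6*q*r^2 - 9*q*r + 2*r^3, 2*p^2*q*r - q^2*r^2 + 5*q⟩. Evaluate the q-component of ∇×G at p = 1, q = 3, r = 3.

(∇×G)_2 = ∂G₁/∂r − ∂G₃/∂p
= -4 − (4*p*q*r)
= -4*p*q*r - 4
At (1, 3, 3): -40.

-40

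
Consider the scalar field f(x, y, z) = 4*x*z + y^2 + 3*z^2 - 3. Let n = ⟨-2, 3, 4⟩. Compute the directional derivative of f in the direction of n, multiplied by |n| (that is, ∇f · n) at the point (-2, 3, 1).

2

∂f/∂x = 4*z
∂f/∂y = 2*y
∂f/∂z = 4*x + 6*z
∇f at (-2, 3, 1) = (4, 6, -2)
∇f · n = (4)(-2) + (6)(3) + (-2)(4) = 2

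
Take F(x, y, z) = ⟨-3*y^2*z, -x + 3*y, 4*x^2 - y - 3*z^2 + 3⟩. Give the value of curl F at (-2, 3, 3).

(-1, -11, 53)

(∇×F)₁ = ∂F₃/∂y − ∂F₂/∂z = -1
(∇×F)₂ = ∂F₁/∂z − ∂F₃/∂x = -8*x - 3*y^2
(∇×F)₃ = ∂F₂/∂x − ∂F₁/∂y = 6*y*z - 1
∇×F = (-1, -8*x - 3*y^2, 6*y*z - 1)
At (-2, 3, 3): (-1, -11, 53).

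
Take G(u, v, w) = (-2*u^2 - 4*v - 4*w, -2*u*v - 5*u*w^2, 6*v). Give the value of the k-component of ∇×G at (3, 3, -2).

-22

(∇×G)_3 = ∂G₂/∂u − ∂G₁/∂v
= -2*v - 5*w^2 − (-4)
= -2*v - 5*w^2 + 4
At (3, 3, -2): -22.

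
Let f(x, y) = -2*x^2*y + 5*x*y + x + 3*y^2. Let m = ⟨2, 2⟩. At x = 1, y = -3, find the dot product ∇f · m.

∂f/∂x = -4*x*y + 5*y + 1
∂f/∂y = -2*x^2 + 5*x + 6*y
∇f at (1, -3) = (-2, -15)
∇f · m = (-2)(2) + (-15)(2) = -34

-34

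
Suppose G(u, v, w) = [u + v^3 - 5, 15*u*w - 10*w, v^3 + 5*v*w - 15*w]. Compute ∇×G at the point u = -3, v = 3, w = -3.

(∇×G)₁ = ∂G₃/∂v − ∂G₂/∂w = -15*u + 3*v^2 + 5*w + 10
(∇×G)₂ = ∂G₁/∂w − ∂G₃/∂u = 0
(∇×G)₃ = ∂G₂/∂u − ∂G₁/∂v = -3*v^2 + 15*w
∇×G = (-15*u + 3*v^2 + 5*w + 10, 0, -3*v^2 + 15*w)
At (-3, 3, -3): (67, 0, -72).

(67, 0, -72)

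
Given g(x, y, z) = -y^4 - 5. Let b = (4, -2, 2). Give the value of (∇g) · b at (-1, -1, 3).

-8

∂g/∂x = 0
∂g/∂y = -4*y^3
∂g/∂z = 0
∇g at (-1, -1, 3) = (0, 4, 0)
∇g · b = (0)(4) + (4)(-2) + (0)(2) = -8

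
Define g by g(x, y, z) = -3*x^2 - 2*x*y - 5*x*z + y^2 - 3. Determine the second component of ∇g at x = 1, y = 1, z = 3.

0

(∇g)_2 = ∂g/∂y = -2*x + 2*y
At (1, 1, 3): 0.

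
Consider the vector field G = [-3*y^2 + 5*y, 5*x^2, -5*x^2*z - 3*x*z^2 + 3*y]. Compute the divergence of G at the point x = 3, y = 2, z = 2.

-81

∂G₁/∂x = 0
∂G₂/∂y = 0
∂G₃/∂z = -5*x^2 - 6*x*z
∇·G = -5*x^2 - 6*x*z
At (3, 2, 2): -81.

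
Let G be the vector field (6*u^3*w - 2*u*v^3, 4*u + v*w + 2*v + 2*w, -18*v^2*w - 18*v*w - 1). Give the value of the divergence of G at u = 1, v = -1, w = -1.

∂G₁/∂u = 18*u^2*w - 2*v^3
∂G₂/∂v = w + 2
∂G₃/∂w = -18*v^2 - 18*v
∇·G = 18*u^2*w - 2*v^3 - 18*v^2 - 18*v + w + 2
At (1, -1, -1): -15.

-15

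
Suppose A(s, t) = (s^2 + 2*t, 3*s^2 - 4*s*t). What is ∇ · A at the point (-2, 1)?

4

∂A₁/∂s = 2*s
∂A₂/∂t = -4*s
∇·A = -2*s
At (-2, 1): 4.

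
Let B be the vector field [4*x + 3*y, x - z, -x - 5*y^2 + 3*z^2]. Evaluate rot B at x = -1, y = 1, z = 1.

(-9, 1, -2)

(∇×B)₁ = ∂B₃/∂y − ∂B₂/∂z = -10*y + 1
(∇×B)₂ = ∂B₁/∂z − ∂B₃/∂x = 1
(∇×B)₃ = ∂B₂/∂x − ∂B₁/∂y = -2
∇×B = (-10*y + 1, 1, -2)
At (-1, 1, 1): (-9, 1, -2).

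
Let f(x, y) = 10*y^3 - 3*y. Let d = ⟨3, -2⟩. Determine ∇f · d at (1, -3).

-534

∂f/∂x = 0
∂f/∂y = 30*y^2 - 3
∇f at (1, -3) = (0, 267)
∇f · d = (0)(3) + (267)(-2) = -534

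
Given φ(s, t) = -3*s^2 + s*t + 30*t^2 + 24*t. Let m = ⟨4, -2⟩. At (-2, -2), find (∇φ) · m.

236

∂φ/∂s = -6*s + t
∂φ/∂t = s + 60*t + 24
∇φ at (-2, -2) = (10, -98)
∇φ · m = (10)(4) + (-98)(-2) = 236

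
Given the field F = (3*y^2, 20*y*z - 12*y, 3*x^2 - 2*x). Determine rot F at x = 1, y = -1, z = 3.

(20, -4, 6)

(∇×F)₁ = ∂F₃/∂y − ∂F₂/∂z = -20*y
(∇×F)₂ = ∂F₁/∂z − ∂F₃/∂x = -6*x + 2
(∇×F)₃ = ∂F₂/∂x − ∂F₁/∂y = -6*y
∇×F = (-20*y, -6*x + 2, -6*y)
At (1, -1, 3): (20, -4, 6).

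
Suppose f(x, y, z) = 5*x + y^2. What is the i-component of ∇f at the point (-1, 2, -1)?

5

(∇f)_1 = ∂f/∂x = 5
At (-1, 2, -1): 5.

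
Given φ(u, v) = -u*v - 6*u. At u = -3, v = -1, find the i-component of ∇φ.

-5

(∇φ)_1 = ∂φ/∂u = -v - 6
At (-3, -1): -5.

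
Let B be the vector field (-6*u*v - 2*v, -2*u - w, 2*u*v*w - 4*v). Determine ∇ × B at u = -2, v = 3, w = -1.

(∇×B)₁ = ∂B₃/∂v − ∂B₂/∂w = 2*u*w - 3
(∇×B)₂ = ∂B₁/∂w − ∂B₃/∂u = -2*v*w
(∇×B)₃ = ∂B₂/∂u − ∂B₁/∂v = 6*u
∇×B = (2*u*w - 3, -2*v*w, 6*u)
At (-2, 3, -1): (1, 6, -12).

(1, 6, -12)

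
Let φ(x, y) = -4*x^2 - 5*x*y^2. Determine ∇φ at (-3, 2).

∂φ/∂x = -8*x - 5*y^2
∂φ/∂y = -10*x*y
∇φ = (-8*x - 5*y^2, -10*x*y)
At (-3, 2): (4, 60).

(4, 60)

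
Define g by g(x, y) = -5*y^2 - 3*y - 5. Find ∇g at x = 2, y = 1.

(0, -13)

∂g/∂x = 0
∂g/∂y = -10*y - 3
∇g = (0, -10*y - 3)
At (2, 1): (0, -13).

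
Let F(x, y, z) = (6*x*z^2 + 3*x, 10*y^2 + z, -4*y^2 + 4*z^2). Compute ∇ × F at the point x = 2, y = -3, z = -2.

(∇×F)₁ = ∂F₃/∂y − ∂F₂/∂z = -8*y - 1
(∇×F)₂ = ∂F₁/∂z − ∂F₃/∂x = 12*x*z
(∇×F)₃ = ∂F₂/∂x − ∂F₁/∂y = 0
∇×F = (-8*y - 1, 12*x*z, 0)
At (2, -3, -2): (23, -48, 0).

(23, -48, 0)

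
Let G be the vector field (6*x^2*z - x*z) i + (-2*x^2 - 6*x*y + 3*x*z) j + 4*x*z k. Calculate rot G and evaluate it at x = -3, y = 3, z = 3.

(∇×G)₁ = ∂G₃/∂y − ∂G₂/∂z = -3*x
(∇×G)₂ = ∂G₁/∂z − ∂G₃/∂x = 6*x^2 - x - 4*z
(∇×G)₃ = ∂G₂/∂x − ∂G₁/∂y = -4*x - 6*y + 3*z
∇×G = (-3*x, 6*x^2 - x - 4*z, -4*x - 6*y + 3*z)
At (-3, 3, 3): (9, 45, 3).

(9, 45, 3)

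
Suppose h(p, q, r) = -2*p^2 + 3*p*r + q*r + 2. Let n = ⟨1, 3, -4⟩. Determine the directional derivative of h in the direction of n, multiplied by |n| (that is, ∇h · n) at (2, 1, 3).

∂h/∂p = -4*p + 3*r
∂h/∂q = r
∂h/∂r = 3*p + q
∇h at (2, 1, 3) = (1, 3, 7)
∇h · n = (1)(1) + (3)(3) + (7)(-4) = -18

-18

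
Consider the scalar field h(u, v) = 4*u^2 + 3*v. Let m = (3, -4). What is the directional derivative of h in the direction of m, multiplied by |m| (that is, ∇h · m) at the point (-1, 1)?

∂h/∂u = 8*u
∂h/∂v = 3
∇h at (-1, 1) = (-8, 3)
∇h · m = (-8)(3) + (3)(-4) = -36

-36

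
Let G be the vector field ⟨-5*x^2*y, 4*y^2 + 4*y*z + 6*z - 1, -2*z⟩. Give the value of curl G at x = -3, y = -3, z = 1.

(6, 0, 45)

(∇×G)₁ = ∂G₃/∂y − ∂G₂/∂z = -4*y - 6
(∇×G)₂ = ∂G₁/∂z − ∂G₃/∂x = 0
(∇×G)₃ = ∂G₂/∂x − ∂G₁/∂y = 5*x^2
∇×G = (-4*y - 6, 0, 5*x^2)
At (-3, -3, 1): (6, 0, 45).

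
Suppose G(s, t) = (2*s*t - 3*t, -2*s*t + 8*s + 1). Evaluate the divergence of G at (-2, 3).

10

∂G₁/∂s = 2*t
∂G₂/∂t = -2*s
∇·G = -2*s + 2*t
At (-2, 3): 10.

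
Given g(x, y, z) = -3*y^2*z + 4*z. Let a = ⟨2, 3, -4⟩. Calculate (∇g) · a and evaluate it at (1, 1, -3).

50

∂g/∂x = 0
∂g/∂y = -6*y*z
∂g/∂z = -3*y^2 + 4
∇g at (1, 1, -3) = (0, 18, 1)
∇g · a = (0)(2) + (18)(3) + (1)(-4) = 50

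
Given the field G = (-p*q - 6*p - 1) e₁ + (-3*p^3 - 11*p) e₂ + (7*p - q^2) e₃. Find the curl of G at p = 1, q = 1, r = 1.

(∇×G)₁ = ∂G₃/∂q − ∂G₂/∂r = -2*q
(∇×G)₂ = ∂G₁/∂r − ∂G₃/∂p = -7
(∇×G)₃ = ∂G₂/∂p − ∂G₁/∂q = -9*p^2 + p - 11
∇×G = (-2*q, -7, -9*p^2 + p - 11)
At (1, 1, 1): (-2, -7, -19).

(-2, -7, -19)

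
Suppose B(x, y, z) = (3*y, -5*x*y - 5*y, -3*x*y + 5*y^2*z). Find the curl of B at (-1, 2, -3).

(-57, 6, -13)

(∇×B)₁ = ∂B₃/∂y − ∂B₂/∂z = -3*x + 10*y*z
(∇×B)₂ = ∂B₁/∂z − ∂B₃/∂x = 3*y
(∇×B)₃ = ∂B₂/∂x − ∂B₁/∂y = -5*y - 3
∇×B = (-3*x + 10*y*z, 3*y, -5*y - 3)
At (-1, 2, -3): (-57, 6, -13).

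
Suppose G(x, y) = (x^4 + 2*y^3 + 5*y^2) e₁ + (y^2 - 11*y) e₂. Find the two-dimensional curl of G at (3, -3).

∂G₂/∂x = 0
∂G₁/∂y = 6*y^2 + 10*y
Scalar curl = -6*y^2 - 10*y
At (3, -3): -24.

-24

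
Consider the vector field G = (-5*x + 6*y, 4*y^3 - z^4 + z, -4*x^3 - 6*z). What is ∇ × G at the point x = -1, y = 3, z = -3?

(-109, 12, -6)

(∇×G)₁ = ∂G₃/∂y − ∂G₂/∂z = 4*z^3 - 1
(∇×G)₂ = ∂G₁/∂z − ∂G₃/∂x = 12*x^2
(∇×G)₃ = ∂G₂/∂x − ∂G₁/∂y = -6
∇×G = (4*z^3 - 1, 12*x^2, -6)
At (-1, 3, -3): (-109, 12, -6).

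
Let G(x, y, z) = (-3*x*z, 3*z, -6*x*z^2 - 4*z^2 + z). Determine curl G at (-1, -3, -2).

(-3, 27, 0)

(∇×G)₁ = ∂G₃/∂y − ∂G₂/∂z = -3
(∇×G)₂ = ∂G₁/∂z − ∂G₃/∂x = -3*x + 6*z^2
(∇×G)₃ = ∂G₂/∂x − ∂G₁/∂y = 0
∇×G = (-3, -3*x + 6*z^2, 0)
At (-1, -3, -2): (-3, 27, 0).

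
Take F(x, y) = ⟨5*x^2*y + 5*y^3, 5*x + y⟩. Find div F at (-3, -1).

∂F₁/∂x = 10*x*y
∂F₂/∂y = 1
∇·F = 10*x*y + 1
At (-3, -1): 31.

31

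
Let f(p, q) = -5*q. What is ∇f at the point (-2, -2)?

(0, -5)

∂f/∂p = 0
∂f/∂q = -5
∇f = (0, -5)
At (-2, -2): (0, -5).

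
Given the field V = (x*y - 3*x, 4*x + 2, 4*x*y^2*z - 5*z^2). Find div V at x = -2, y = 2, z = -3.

-3

∂V₁/∂x = y - 3
∂V₂/∂y = 0
∂V₃/∂z = 4*x*y^2 - 10*z
∇·V = 4*x*y^2 + y - 10*z - 3
At (-2, 2, -3): -3.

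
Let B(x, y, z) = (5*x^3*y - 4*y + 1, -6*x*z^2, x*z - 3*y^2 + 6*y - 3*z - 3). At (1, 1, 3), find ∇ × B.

(∇×B)₁ = ∂B₃/∂y − ∂B₂/∂z = 12*x*z - 6*y + 6
(∇×B)₂ = ∂B₁/∂z − ∂B₃/∂x = -z
(∇×B)₃ = ∂B₂/∂x − ∂B₁/∂y = -5*x^3 - 6*z^2 + 4
∇×B = (12*x*z - 6*y + 6, -z, -5*x^3 - 6*z^2 + 4)
At (1, 1, 3): (36, -3, -55).

(36, -3, -55)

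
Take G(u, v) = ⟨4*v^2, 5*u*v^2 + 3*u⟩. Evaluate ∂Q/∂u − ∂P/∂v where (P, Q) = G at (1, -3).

72

∂G₂/∂u = 5*v^2 + 3
∂G₁/∂v = 8*v
Scalar curl = 5*v^2 - 8*v + 3
At (1, -3): 72.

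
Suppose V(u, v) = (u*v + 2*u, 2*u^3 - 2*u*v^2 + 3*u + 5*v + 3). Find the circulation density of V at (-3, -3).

∂V₂/∂u = 6*u^2 - 2*v^2 + 3
∂V₁/∂v = u
Scalar curl = 6*u^2 - u - 2*v^2 + 3
At (-3, -3): 42.

42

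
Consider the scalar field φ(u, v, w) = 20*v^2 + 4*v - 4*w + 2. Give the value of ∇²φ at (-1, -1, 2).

∂²φ/∂u² = 0
∂²φ/∂v² = 40
∂²φ/∂w² = 0
∇²φ = 40
At (-1, -1, 2): 40.

40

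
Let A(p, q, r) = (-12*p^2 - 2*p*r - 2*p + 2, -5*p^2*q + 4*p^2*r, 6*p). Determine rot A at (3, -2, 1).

(∇×A)₁ = ∂A₃/∂q − ∂A₂/∂r = -4*p^2
(∇×A)₂ = ∂A₁/∂r − ∂A₃/∂p = -2*p - 6
(∇×A)₃ = ∂A₂/∂p − ∂A₁/∂q = -10*p*q + 8*p*r
∇×A = (-4*p^2, -2*p - 6, -10*p*q + 8*p*r)
At (3, -2, 1): (-36, -12, 84).

(-36, -12, 84)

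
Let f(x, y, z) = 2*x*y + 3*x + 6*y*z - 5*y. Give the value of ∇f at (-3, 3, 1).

(9, -5, 18)

∂f/∂x = 2*y + 3
∂f/∂y = 2*x + 6*z - 5
∂f/∂z = 6*y
∇f = (2*y + 3, 2*x + 6*z - 5, 6*y)
At (-3, 3, 1): (9, -5, 18).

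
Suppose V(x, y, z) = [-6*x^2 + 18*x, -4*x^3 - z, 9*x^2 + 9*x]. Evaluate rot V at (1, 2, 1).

(1, -27, -12)

(∇×V)₁ = ∂V₃/∂y − ∂V₂/∂z = 1
(∇×V)₂ = ∂V₁/∂z − ∂V₃/∂x = -18*x - 9
(∇×V)₃ = ∂V₂/∂x − ∂V₁/∂y = -12*x^2
∇×V = (1, -18*x - 9, -12*x^2)
At (1, 2, 1): (1, -27, -12).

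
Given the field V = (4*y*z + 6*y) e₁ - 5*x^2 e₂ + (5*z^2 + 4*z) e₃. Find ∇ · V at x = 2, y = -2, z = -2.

-16

∂V₁/∂x = 0
∂V₂/∂y = 0
∂V₃/∂z = 10*z + 4
∇·V = 10*z + 4
At (2, -2, -2): -16.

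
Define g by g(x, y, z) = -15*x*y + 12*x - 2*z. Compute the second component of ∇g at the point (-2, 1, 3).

(∇g)_2 = ∂g/∂y = -15*x
At (-2, 1, 3): 30.

30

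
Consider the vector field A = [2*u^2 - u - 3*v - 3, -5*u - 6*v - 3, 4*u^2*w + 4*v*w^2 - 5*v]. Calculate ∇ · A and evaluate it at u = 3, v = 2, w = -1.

25

∂A₁/∂u = 4*u - 1
∂A₂/∂v = -6
∂A₃/∂w = 4*u^2 + 8*v*w
∇·A = 4*u^2 + 4*u + 8*v*w - 7
At (3, 2, -1): 25.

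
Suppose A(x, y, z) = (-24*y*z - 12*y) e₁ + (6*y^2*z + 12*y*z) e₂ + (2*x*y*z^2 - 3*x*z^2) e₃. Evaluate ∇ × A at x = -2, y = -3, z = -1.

(-22, 81, -12)

(∇×A)₁ = ∂A₃/∂y − ∂A₂/∂z = 2*x*z^2 - 6*y^2 - 12*y
(∇×A)₂ = ∂A₁/∂z − ∂A₃/∂x = -2*y*z^2 - 24*y + 3*z^2
(∇×A)₃ = ∂A₂/∂x − ∂A₁/∂y = 24*z + 12
∇×A = (2*x*z^2 - 6*y^2 - 12*y, -2*y*z^2 - 24*y + 3*z^2, 24*z + 12)
At (-2, -3, -1): (-22, 81, -12).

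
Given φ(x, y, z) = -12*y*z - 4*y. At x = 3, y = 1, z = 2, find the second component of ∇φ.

(∇φ)_2 = ∂φ/∂y = -12*z - 4
At (3, 1, 2): -28.

-28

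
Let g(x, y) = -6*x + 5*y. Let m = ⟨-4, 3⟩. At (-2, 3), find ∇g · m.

39

∂g/∂x = -6
∂g/∂y = 5
∇g at (-2, 3) = (-6, 5)
∇g · m = (-6)(-4) + (5)(3) = 39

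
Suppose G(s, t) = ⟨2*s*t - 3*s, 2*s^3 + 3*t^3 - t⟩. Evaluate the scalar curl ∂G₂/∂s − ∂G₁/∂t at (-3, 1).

∂G₂/∂s = 6*s^2
∂G₁/∂t = 2*s
Scalar curl = 6*s^2 - 2*s
At (-3, 1): 60.

60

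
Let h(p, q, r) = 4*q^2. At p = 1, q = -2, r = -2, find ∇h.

(0, -16, 0)

∂h/∂p = 0
∂h/∂q = 8*q
∂h/∂r = 0
∇h = (0, 8*q, 0)
At (1, -2, -2): (0, -16, 0).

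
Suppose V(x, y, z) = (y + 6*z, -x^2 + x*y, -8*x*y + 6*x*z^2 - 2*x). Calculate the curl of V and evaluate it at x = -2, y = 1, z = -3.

(∇×V)₁ = ∂V₃/∂y − ∂V₂/∂z = -8*x
(∇×V)₂ = ∂V₁/∂z − ∂V₃/∂x = 8*y - 6*z^2 + 8
(∇×V)₃ = ∂V₂/∂x − ∂V₁/∂y = -2*x + y - 1
∇×V = (-8*x, 8*y - 6*z^2 + 8, -2*x + y - 1)
At (-2, 1, -3): (16, -38, 4).

(16, -38, 4)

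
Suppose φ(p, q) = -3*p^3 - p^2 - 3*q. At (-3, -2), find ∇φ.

(-75, -3)

∂φ/∂p = -9*p^2 - 2*p
∂φ/∂q = -3
∇φ = (-9*p^2 - 2*p, -3)
At (-3, -2): (-75, -3).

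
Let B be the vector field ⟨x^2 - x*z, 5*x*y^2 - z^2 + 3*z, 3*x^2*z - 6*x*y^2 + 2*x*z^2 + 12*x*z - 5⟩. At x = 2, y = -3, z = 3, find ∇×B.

(75, -38, 45)

(∇×B)₁ = ∂B₃/∂y − ∂B₂/∂z = -12*x*y + 2*z - 3
(∇×B)₂ = ∂B₁/∂z − ∂B₃/∂x = -6*x*z - x + 6*y^2 - 2*z^2 - 12*z
(∇×B)₃ = ∂B₂/∂x − ∂B₁/∂y = 5*y^2
∇×B = (-12*x*y + 2*z - 3, -6*x*z - x + 6*y^2 - 2*z^2 - 12*z, 5*y^2)
At (2, -3, 3): (75, -38, 45).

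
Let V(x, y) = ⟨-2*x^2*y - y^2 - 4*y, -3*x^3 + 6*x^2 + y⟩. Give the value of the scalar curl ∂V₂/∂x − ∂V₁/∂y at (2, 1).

2

∂V₂/∂x = -9*x^2 + 12*x
∂V₁/∂y = -2*x^2 - 2*y - 4
Scalar curl = -7*x^2 + 12*x + 2*y + 4
At (2, 1): 2.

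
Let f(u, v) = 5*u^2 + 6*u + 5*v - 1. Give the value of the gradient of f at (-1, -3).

(-4, 5)

∂f/∂u = 10*u + 6
∂f/∂v = 5
∇f = (10*u + 6, 5)
At (-1, -3): (-4, 5).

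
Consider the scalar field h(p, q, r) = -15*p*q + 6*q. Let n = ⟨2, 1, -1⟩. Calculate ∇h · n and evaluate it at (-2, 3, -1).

∂h/∂p = -15*q
∂h/∂q = -15*p + 6
∂h/∂r = 0
∇h at (-2, 3, -1) = (-45, 36, 0)
∇h · n = (-45)(2) + (36)(1) + (0)(-1) = -54

-54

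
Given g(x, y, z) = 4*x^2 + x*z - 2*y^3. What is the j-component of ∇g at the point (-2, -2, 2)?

-24

(∇g)_2 = ∂g/∂y = -6*y^2
At (-2, -2, 2): -24.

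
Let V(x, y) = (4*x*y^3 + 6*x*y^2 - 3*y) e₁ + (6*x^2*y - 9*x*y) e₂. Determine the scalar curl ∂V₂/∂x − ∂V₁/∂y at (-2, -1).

36

∂V₂/∂x = 12*x*y - 9*y
∂V₁/∂y = 12*x*y^2 + 12*x*y - 3
Scalar curl = -12*x*y^2 - 9*y + 3
At (-2, -1): 36.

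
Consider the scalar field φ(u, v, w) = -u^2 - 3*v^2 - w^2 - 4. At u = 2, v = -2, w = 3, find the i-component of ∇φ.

-4

(∇φ)_1 = ∂φ/∂u = -2*u
At (2, -2, 3): -4.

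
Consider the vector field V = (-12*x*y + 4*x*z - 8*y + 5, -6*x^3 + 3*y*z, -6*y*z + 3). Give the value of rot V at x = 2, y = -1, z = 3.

(∇×V)₁ = ∂V₃/∂y − ∂V₂/∂z = -3*y - 6*z
(∇×V)₂ = ∂V₁/∂z − ∂V₃/∂x = 4*x
(∇×V)₃ = ∂V₂/∂x − ∂V₁/∂y = -18*x^2 + 12*x + 8
∇×V = (-3*y - 6*z, 4*x, -18*x^2 + 12*x + 8)
At (2, -1, 3): (-15, 8, -40).

(-15, 8, -40)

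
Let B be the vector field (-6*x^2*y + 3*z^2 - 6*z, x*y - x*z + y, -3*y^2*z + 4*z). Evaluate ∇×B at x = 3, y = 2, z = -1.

(15, -12, 57)

(∇×B)₁ = ∂B₃/∂y − ∂B₂/∂z = x - 6*y*z
(∇×B)₂ = ∂B₁/∂z − ∂B₃/∂x = 6*z - 6
(∇×B)₃ = ∂B₂/∂x − ∂B₁/∂y = 6*x^2 + y - z
∇×B = (x - 6*y*z, 6*z - 6, 6*x^2 + y - z)
At (3, 2, -1): (15, -12, 57).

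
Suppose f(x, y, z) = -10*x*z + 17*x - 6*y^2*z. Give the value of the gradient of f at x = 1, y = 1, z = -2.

(37, 24, -16)

∂f/∂x = -10*z + 17
∂f/∂y = -12*y*z
∂f/∂z = -10*x - 6*y^2
∇f = (-10*z + 17, -12*y*z, -10*x - 6*y^2)
At (1, 1, -2): (37, 24, -16).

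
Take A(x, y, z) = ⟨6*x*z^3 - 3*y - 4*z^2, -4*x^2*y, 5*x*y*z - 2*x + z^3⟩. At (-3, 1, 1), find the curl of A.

(∇×A)₁ = ∂A₃/∂y − ∂A₂/∂z = 5*x*z
(∇×A)₂ = ∂A₁/∂z − ∂A₃/∂x = 18*x*z^2 - 5*y*z - 8*z + 2
(∇×A)₃ = ∂A₂/∂x − ∂A₁/∂y = -8*x*y + 3
∇×A = (5*x*z, 18*x*z^2 - 5*y*z - 8*z + 2, -8*x*y + 3)
At (-3, 1, 1): (-15, -65, 27).

(-15, -65, 27)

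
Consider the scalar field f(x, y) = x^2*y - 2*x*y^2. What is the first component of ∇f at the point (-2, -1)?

(∇f)_1 = ∂f/∂x = 2*x*y - 2*y^2
At (-2, -1): 2.

2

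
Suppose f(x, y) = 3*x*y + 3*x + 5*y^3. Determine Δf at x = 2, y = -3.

-90

∂²f/∂x² = 0
∂²f/∂y² = 30*y
∇²f = 30*y
At (2, -3): -90.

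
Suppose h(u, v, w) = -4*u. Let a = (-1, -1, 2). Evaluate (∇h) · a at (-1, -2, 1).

4

∂h/∂u = -4
∂h/∂v = 0
∂h/∂w = 0
∇h at (-1, -2, 1) = (-4, 0, 0)
∇h · a = (-4)(-1) + (0)(-1) + (0)(2) = 4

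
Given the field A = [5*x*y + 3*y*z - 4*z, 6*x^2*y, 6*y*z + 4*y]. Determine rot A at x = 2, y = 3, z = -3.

(∇×A)₁ = ∂A₃/∂y − ∂A₂/∂z = 6*z + 4
(∇×A)₂ = ∂A₁/∂z − ∂A₃/∂x = 3*y - 4
(∇×A)₃ = ∂A₂/∂x − ∂A₁/∂y = 12*x*y - 5*x - 3*z
∇×A = (6*z + 4, 3*y - 4, 12*x*y - 5*x - 3*z)
At (2, 3, -3): (-14, 5, 71).

(-14, 5, 71)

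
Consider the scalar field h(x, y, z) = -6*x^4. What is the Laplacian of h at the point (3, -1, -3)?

-648

∂²h/∂x² = -72*x^2
∂²h/∂y² = 0
∂²h/∂z² = 0
∇²h = -72*x^2
At (3, -1, -3): -648.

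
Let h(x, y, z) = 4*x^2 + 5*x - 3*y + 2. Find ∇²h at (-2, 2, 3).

∂²h/∂x² = 8
∂²h/∂y² = 0
∂²h/∂z² = 0
∇²h = 8
At (-2, 2, 3): 8.

8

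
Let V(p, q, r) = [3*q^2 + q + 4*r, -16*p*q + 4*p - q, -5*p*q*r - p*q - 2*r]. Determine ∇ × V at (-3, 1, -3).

(∇×V)₁ = ∂V₃/∂q − ∂V₂/∂r = -5*p*r - p
(∇×V)₂ = ∂V₁/∂r − ∂V₃/∂p = 5*q*r + q + 4
(∇×V)₃ = ∂V₂/∂p − ∂V₁/∂q = -22*q + 3
∇×V = (-5*p*r - p, 5*q*r + q + 4, -22*q + 3)
At (-3, 1, -3): (-42, -10, -19).

(-42, -10, -19)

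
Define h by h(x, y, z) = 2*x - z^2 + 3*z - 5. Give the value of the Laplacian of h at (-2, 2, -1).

∂²h/∂x² = 0
∂²h/∂y² = 0
∂²h/∂z² = -2
∇²h = -2
At (-2, 2, -1): -2.

-2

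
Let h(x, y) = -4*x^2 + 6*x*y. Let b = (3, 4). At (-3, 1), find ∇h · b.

18

∂h/∂x = -8*x + 6*y
∂h/∂y = 6*x
∇h at (-3, 1) = (30, -18)
∇h · b = (30)(3) + (-18)(4) = 18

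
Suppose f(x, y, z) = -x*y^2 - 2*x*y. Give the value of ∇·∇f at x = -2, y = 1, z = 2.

4

∂²f/∂x² = 0
∂²f/∂y² = -2*x
∂²f/∂z² = 0
∇²f = -2*x
At (-2, 1, 2): 4.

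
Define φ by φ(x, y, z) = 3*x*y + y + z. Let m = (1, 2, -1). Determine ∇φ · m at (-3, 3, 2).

∂φ/∂x = 3*y
∂φ/∂y = 3*x + 1
∂φ/∂z = 1
∇φ at (-3, 3, 2) = (9, -8, 1)
∇φ · m = (9)(1) + (-8)(2) + (1)(-1) = -8

-8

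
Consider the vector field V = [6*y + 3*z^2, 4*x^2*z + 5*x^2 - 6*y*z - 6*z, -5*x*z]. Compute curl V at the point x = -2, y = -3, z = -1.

(-28, -11, -10)

(∇×V)₁ = ∂V₃/∂y − ∂V₂/∂z = -4*x^2 + 6*y + 6
(∇×V)₂ = ∂V₁/∂z − ∂V₃/∂x = 11*z
(∇×V)₃ = ∂V₂/∂x − ∂V₁/∂y = 8*x*z + 10*x - 6
∇×V = (-4*x^2 + 6*y + 6, 11*z, 8*x*z + 10*x - 6)
At (-2, -3, -1): (-28, -11, -10).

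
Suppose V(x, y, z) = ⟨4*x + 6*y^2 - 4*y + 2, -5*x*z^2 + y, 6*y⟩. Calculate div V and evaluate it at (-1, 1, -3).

5

∂V₁/∂x = 4
∂V₂/∂y = 1
∂V₃/∂z = 0
∇·V = 5
At (-1, 1, -3): 5.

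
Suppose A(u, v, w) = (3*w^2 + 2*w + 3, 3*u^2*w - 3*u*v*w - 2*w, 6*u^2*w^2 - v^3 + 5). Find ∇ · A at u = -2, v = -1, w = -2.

∂A₁/∂u = 0
∂A₂/∂v = -3*u*w
∂A₃/∂w = 12*u^2*w
∇·A = 12*u^2*w - 3*u*w
At (-2, -1, -2): -108.

-108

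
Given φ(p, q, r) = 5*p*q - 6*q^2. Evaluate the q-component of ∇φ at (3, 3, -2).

(∇φ)_2 = ∂φ/∂q = 5*p - 12*q
At (3, 3, -2): -21.

-21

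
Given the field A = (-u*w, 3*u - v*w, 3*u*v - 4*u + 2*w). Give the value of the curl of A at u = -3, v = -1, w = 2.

(∇×A)₁ = ∂A₃/∂v − ∂A₂/∂w = 3*u + v
(∇×A)₂ = ∂A₁/∂w − ∂A₃/∂u = -u - 3*v + 4
(∇×A)₃ = ∂A₂/∂u − ∂A₁/∂v = 3
∇×A = (3*u + v, -u - 3*v + 4, 3)
At (-3, -1, 2): (-10, 10, 3).

(-10, 10, 3)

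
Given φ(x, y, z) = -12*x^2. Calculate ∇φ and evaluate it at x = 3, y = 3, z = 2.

∂φ/∂x = -24*x
∂φ/∂y = 0
∂φ/∂z = 0
∇φ = (-24*x, 0, 0)
At (3, 3, 2): (-72, 0, 0).

(-72, 0, 0)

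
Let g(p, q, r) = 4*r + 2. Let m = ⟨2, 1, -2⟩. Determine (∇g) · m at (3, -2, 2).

-8

∂g/∂p = 0
∂g/∂q = 0
∂g/∂r = 4
∇g at (3, -2, 2) = (0, 0, 4)
∇g · m = (0)(2) + (0)(1) + (4)(-2) = -8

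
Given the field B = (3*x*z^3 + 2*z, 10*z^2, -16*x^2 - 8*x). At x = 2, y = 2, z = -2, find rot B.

(40, 146, 0)

(∇×B)₁ = ∂B₃/∂y − ∂B₂/∂z = -20*z
(∇×B)₂ = ∂B₁/∂z − ∂B₃/∂x = 9*x*z^2 + 32*x + 10
(∇×B)₃ = ∂B₂/∂x − ∂B₁/∂y = 0
∇×B = (-20*z, 9*x*z^2 + 32*x + 10, 0)
At (2, 2, -2): (40, 146, 0).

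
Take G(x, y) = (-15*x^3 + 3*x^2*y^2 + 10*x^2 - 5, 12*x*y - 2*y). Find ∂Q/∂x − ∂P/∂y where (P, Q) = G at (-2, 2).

∂G₂/∂x = 12*y
∂G₁/∂y = 6*x^2*y
Scalar curl = -6*x^2*y + 12*y
At (-2, 2): -24.

-24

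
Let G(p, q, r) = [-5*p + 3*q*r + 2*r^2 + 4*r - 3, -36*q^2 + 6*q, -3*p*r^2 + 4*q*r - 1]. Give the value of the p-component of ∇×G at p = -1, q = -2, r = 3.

12

(∇×G)_1 = ∂G₃/∂q − ∂G₂/∂r
= 4*r − (0)
= 4*r
At (-1, -2, 3): 12.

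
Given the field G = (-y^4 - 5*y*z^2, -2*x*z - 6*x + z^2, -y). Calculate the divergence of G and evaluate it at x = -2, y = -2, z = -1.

∂G₁/∂x = 0
∂G₂/∂y = 0
∂G₃/∂z = 0
∇·G = 0
At (-2, -2, -1): 0.

0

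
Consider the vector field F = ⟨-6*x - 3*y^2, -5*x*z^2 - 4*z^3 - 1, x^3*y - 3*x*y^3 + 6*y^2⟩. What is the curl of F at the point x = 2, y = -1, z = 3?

(146, 9, -51)

(∇×F)₁ = ∂F₃/∂y − ∂F₂/∂z = x^3 - 9*x*y^2 + 10*x*z + 12*y + 12*z^2
(∇×F)₂ = ∂F₁/∂z − ∂F₃/∂x = -3*x^2*y + 3*y^3
(∇×F)₃ = ∂F₂/∂x − ∂F₁/∂y = 6*y - 5*z^2
∇×F = (x^3 - 9*x*y^2 + 10*x*z + 12*y + 12*z^2, -3*x^2*y + 3*y^3, 6*y - 5*z^2)
At (2, -1, 3): (146, 9, -51).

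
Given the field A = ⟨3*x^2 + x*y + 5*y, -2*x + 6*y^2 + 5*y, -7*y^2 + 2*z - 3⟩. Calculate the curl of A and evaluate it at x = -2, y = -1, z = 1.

(∇×A)₁ = ∂A₃/∂y − ∂A₂/∂z = -14*y
(∇×A)₂ = ∂A₁/∂z − ∂A₃/∂x = 0
(∇×A)₃ = ∂A₂/∂x − ∂A₁/∂y = -x - 7
∇×A = (-14*y, 0, -x - 7)
At (-2, -1, 1): (14, 0, -5).

(14, 0, -5)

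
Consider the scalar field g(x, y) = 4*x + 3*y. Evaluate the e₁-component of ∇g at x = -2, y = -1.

4

(∇g)_1 = ∂g/∂x = 4
At (-2, -1): 4.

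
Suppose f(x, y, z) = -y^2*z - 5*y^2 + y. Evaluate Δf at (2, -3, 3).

∂²f/∂x² = 0
∂²f/∂y² = -2*(z + 5)
∂²f/∂z² = 0
∇²f = -2*z - 10
At (2, -3, 3): -16.

-16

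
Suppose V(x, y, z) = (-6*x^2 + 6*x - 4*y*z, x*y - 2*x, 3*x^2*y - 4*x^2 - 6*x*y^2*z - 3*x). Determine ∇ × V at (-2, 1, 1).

(∇×V)₁ = ∂V₃/∂y − ∂V₂/∂z = 3*x^2 - 12*x*y*z
(∇×V)₂ = ∂V₁/∂z − ∂V₃/∂x = -6*x*y + 8*x + 6*y^2*z - 4*y + 3
(∇×V)₃ = ∂V₂/∂x − ∂V₁/∂y = y + 4*z - 2
∇×V = (3*x^2 - 12*x*y*z, -6*x*y + 8*x + 6*y^2*z - 4*y + 3, y + 4*z - 2)
At (-2, 1, 1): (36, 1, 3).

(36, 1, 3)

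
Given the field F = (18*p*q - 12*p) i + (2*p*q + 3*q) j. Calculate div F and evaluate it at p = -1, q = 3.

∂F₁/∂p = 18*q - 12
∂F₂/∂q = 2*p + 3
∇·F = 2*p + 18*q - 9
At (-1, 3): 43.

43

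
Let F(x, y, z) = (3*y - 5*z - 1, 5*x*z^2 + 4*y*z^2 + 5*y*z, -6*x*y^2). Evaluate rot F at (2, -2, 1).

(54, 19, 2)

(∇×F)₁ = ∂F₃/∂y − ∂F₂/∂z = -12*x*y - 10*x*z - 8*y*z - 5*y
(∇×F)₂ = ∂F₁/∂z − ∂F₃/∂x = 6*y^2 - 5
(∇×F)₃ = ∂F₂/∂x − ∂F₁/∂y = 5*z^2 - 3
∇×F = (-12*x*y - 10*x*z - 8*y*z - 5*y, 6*y^2 - 5, 5*z^2 - 3)
At (2, -2, 1): (54, 19, 2).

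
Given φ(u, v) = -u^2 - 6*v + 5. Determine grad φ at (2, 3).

∂φ/∂u = -2*u
∂φ/∂v = -6
∇φ = (-2*u, -6)
At (2, 3): (-4, -6).

(-4, -6)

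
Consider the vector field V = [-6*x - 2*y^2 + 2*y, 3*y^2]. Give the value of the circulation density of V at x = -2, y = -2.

-10

∂V₂/∂x = 0
∂V₁/∂y = -4*y + 2
Scalar curl = 4*y - 2
At (-2, -2): -10.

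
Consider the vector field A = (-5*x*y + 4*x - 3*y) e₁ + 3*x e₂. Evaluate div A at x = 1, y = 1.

∂A₁/∂x = -5*y + 4
∂A₂/∂y = 0
∇·A = -5*y + 4
At (1, 1): -1.

-1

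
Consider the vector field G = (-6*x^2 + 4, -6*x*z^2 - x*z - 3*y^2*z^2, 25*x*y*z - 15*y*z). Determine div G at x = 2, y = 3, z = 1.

63

∂G₁/∂x = -12*x
∂G₂/∂y = -6*y*z^2
∂G₃/∂z = 25*x*y - 15*y
∇·G = 25*x*y - 12*x - 6*y*z^2 - 15*y
At (2, 3, 1): 63.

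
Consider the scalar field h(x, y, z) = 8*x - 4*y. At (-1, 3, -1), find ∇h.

(8, -4, 0)

∂h/∂x = 8
∂h/∂y = -4
∂h/∂z = 0
∇h = (8, -4, 0)
At (-1, 3, -1): (8, -4, 0).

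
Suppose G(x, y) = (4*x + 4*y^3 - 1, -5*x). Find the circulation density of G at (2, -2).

∂G₂/∂x = -5
∂G₁/∂y = 12*y^2
Scalar curl = -12*y^2 - 5
At (2, -2): -53.

-53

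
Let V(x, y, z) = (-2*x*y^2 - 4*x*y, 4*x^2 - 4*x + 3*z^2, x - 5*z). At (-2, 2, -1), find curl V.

(6, -1, -44)

(∇×V)₁ = ∂V₃/∂y − ∂V₂/∂z = -6*z
(∇×V)₂ = ∂V₁/∂z − ∂V₃/∂x = -1
(∇×V)₃ = ∂V₂/∂x − ∂V₁/∂y = 4*x*y + 12*x - 4
∇×V = (-6*z, -1, 4*x*y + 12*x - 4)
At (-2, 2, -1): (6, -1, -44).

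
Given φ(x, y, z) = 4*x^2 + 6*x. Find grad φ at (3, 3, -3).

(30, 0, 0)

∂φ/∂x = 8*x + 6
∂φ/∂y = 0
∂φ/∂z = 0
∇φ = (8*x + 6, 0, 0)
At (3, 3, -3): (30, 0, 0).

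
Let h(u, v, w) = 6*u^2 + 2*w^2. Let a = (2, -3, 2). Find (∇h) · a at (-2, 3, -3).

-72

∂h/∂u = 12*u
∂h/∂v = 0
∂h/∂w = 4*w
∇h at (-2, 3, -3) = (-24, 0, -12)
∇h · a = (-24)(2) + (0)(-3) + (-12)(2) = -72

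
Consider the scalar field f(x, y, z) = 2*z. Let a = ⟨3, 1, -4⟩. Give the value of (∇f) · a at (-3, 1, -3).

∂f/∂x = 0
∂f/∂y = 0
∂f/∂z = 2
∇f at (-3, 1, -3) = (0, 0, 2)
∇f · a = (0)(3) + (0)(1) + (2)(-4) = -8

-8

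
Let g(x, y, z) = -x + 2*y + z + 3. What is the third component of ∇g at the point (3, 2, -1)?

(∇g)_3 = ∂g/∂z = 1
At (3, 2, -1): 1.

1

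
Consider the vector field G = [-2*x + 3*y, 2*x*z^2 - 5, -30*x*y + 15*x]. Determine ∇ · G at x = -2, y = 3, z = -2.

-2

∂G₁/∂x = -2
∂G₂/∂y = 0
∂G₃/∂z = 0
∇·G = -2
At (-2, 3, -2): -2.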